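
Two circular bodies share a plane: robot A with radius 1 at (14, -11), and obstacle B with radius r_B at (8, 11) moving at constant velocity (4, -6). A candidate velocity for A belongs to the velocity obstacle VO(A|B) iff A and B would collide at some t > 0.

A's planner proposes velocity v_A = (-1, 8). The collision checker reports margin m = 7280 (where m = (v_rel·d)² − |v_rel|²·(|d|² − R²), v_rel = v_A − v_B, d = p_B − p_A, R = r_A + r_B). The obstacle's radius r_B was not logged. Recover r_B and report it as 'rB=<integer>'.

m = 7280
d = (-6, 22);  v_rel = (-5, 14),  |v_rel|² = 221
v_rel×d = (-5)·(22) − (14)·(-6) = -26
since m = R²·221 − (-26)²:  R² = (676 + 7280) / 221 = 36
R = √36 = 6  ⇒  r_B = 6 − 1 = 5

rB=5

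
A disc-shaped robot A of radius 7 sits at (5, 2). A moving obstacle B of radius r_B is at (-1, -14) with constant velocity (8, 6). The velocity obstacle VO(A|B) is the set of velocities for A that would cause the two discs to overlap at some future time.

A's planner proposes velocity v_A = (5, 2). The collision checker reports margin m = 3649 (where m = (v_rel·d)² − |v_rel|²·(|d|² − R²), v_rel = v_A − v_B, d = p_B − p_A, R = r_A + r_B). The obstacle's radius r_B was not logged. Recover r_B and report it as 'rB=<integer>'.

m = 3649
d = (-6, -16);  v_rel = (-3, -4),  |v_rel|² = 25
v_rel×d = (-3)·(-16) − (-4)·(-6) = 24
since m = R²·25 − 24²:  R² = (576 + 3649) / 25 = 169
R = √169 = 13  ⇒  r_B = 13 − 7 = 6

rB=6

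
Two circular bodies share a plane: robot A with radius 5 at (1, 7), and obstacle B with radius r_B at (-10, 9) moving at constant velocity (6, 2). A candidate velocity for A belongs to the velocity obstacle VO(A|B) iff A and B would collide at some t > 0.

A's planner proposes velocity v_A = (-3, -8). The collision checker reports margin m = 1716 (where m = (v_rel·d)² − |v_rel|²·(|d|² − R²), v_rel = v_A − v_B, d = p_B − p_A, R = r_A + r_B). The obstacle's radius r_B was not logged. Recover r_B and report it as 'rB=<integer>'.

m = 1716
d = (-11, 2);  v_rel = (-9, -10),  |v_rel|² = 181
v_rel×d = (-9)·(2) − (-10)·(-11) = -128
since m = R²·181 − (-128)²:  R² = (16384 + 1716) / 181 = 100
R = √100 = 10  ⇒  r_B = 10 − 5 = 5

rB=5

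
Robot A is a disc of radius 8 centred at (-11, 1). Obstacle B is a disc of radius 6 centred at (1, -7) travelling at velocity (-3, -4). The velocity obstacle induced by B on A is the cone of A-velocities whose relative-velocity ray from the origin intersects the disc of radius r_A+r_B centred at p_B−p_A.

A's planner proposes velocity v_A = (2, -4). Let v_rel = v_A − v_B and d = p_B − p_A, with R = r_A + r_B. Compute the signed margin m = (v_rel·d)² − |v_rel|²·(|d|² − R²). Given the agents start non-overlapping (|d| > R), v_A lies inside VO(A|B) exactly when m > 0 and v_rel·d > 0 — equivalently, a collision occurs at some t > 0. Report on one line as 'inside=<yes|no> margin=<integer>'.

d = (12, -8),  |d|² = 208;  R = 8+6 = 14,  c = 208−14² = 12
v_rel = (5, 0),  |v_rel|² = 25;  v_rel·d = (5)·(12) + (0)·(-8) = 60
25·t² − 120·t + 12 = 0  ⇒  m = 60² − 25·12 = 3300
m = 3300 > 0,  v_rel·d = 60 > 0  ⇒  inside

inside=yes margin=3300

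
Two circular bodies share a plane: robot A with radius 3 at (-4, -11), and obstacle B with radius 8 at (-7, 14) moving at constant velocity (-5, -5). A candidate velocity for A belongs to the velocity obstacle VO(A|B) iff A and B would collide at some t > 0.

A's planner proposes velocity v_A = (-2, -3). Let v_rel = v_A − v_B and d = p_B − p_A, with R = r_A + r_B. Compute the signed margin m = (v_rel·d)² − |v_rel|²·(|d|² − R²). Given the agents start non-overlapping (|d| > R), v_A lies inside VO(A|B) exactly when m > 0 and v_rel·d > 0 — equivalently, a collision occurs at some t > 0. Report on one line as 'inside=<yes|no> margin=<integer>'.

d = (-3, 25),  |d|² = 634;  R = 3+8 = 11,  c = 634−11² = 513
v_rel = (3, 2),  |v_rel|² = 13;  v_rel·d = (3)·(-3) + (2)·(25) = 41
13·t² − 82·t + 513 = 0  ⇒  m = 41² − 13·513 = -4988
m = -4988 < 0,  v_rel·d = 41 > 0  ⇒  outside

inside=no margin=-4988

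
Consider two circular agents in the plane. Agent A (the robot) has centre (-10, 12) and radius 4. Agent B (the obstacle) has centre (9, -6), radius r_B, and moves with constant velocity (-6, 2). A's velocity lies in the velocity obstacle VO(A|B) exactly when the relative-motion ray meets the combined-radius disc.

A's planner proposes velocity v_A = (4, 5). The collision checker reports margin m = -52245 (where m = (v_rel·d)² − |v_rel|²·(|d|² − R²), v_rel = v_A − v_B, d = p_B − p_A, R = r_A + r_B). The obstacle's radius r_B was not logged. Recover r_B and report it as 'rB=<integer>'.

m = -52245
d = (19, -18);  v_rel = (10, 3),  |v_rel|² = 109
v_rel×d = (10)·(-18) − (3)·(19) = -237
since m = R²·109 − (-237)²:  R² = (56169 + -52245) / 109 = 36
R = √36 = 6  ⇒  r_B = 6 − 4 = 2

rB=2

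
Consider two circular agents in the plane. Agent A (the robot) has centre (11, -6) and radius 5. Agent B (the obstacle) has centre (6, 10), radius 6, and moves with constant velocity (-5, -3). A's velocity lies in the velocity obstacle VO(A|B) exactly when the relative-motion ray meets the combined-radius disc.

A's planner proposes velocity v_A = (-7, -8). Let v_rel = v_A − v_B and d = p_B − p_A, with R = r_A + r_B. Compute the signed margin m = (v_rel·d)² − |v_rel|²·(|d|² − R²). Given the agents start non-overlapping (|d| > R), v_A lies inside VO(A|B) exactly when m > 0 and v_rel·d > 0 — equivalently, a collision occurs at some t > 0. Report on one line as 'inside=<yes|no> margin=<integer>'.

d = (-5, 16),  |d|² = 281;  R = 5+6 = 11,  c = 281−11² = 160
v_rel = (-2, -5),  |v_rel|² = 29;  v_rel·d = (-2)·(-5) + (-5)·(16) = -70
29·t² + 140·t + 160 = 0  ⇒  m = (-70)² − 29·160 = 260
m = 260 > 0,  v_rel·d = -70 < 0  ⇒  outside

inside=no margin=260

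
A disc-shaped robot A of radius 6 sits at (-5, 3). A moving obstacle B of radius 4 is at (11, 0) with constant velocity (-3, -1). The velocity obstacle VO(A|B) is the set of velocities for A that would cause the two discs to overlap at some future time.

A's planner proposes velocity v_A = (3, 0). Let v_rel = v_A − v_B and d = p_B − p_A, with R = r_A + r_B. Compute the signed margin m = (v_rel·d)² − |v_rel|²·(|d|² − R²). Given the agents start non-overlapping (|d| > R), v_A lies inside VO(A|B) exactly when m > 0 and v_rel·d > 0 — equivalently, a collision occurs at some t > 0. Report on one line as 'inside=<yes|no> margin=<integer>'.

d = (16, -3),  |d|² = 265;  R = 6+4 = 10,  c = 265−10² = 165
v_rel = (6, 1),  |v_rel|² = 37;  v_rel·d = (6)·(16) + (1)·(-3) = 93
37·t² − 186·t + 165 = 0  ⇒  m = 93² − 37·165 = 2544
m = 2544 > 0,  v_rel·d = 93 > 0  ⇒  inside

inside=yes margin=2544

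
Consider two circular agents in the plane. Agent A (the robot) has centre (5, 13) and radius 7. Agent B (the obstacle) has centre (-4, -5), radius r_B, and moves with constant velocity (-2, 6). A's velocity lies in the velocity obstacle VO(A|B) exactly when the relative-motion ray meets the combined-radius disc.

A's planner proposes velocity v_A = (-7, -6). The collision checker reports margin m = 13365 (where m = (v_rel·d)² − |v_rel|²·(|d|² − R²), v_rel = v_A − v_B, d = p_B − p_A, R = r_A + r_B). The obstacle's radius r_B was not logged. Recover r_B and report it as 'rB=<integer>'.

m = 13365
d = (-9, -18);  v_rel = (-5, -12),  |v_rel|² = 169
v_rel×d = (-5)·(-18) − (-12)·(-9) = -18
since m = R²·169 − (-18)²:  R² = (324 + 13365) / 169 = 81
R = √81 = 9  ⇒  r_B = 9 − 7 = 2

rB=2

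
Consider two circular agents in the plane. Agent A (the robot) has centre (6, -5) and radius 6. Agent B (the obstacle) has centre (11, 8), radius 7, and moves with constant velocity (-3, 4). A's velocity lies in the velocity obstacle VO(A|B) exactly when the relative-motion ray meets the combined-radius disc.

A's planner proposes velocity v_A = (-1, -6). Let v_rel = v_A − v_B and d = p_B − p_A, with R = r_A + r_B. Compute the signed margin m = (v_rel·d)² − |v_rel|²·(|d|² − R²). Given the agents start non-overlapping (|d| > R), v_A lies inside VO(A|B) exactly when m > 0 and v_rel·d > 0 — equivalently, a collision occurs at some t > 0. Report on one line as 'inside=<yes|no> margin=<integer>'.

d = (5, 13),  |d|² = 194;  R = 6+7 = 13,  c = 194−13² = 25
v_rel = (2, -10),  |v_rel|² = 104;  v_rel·d = (2)·(5) + (-10)·(13) = -120
104·t² + 240·t + 25 = 0  ⇒  m = (-120)² − 104·25 = 11800
m = 11800 > 0,  v_rel·d = -120 < 0  ⇒  outside

inside=no margin=11800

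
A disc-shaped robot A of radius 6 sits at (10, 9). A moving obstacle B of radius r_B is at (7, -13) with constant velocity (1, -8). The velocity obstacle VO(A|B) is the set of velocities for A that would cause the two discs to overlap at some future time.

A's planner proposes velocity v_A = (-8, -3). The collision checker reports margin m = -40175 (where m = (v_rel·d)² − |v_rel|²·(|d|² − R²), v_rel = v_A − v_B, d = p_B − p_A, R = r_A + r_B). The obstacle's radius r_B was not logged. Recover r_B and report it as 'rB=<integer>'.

m = -40175
d = (-3, -22);  v_rel = (-9, 5),  |v_rel|² = 106
v_rel×d = (-9)·(-22) − (5)·(-3) = 213
since m = R²·106 − 213²:  R² = (45369 + -40175) / 106 = 49
R = √49 = 7  ⇒  r_B = 7 − 6 = 1

rB=1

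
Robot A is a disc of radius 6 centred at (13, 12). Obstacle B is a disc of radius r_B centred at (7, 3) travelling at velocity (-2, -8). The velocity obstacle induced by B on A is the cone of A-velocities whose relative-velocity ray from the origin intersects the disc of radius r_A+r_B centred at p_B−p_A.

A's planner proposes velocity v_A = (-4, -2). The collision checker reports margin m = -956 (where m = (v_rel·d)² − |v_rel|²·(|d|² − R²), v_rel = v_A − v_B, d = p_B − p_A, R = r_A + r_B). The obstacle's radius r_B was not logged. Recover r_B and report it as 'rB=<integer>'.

m = -956
d = (-6, -9);  v_rel = (-2, 6),  |v_rel|² = 40
v_rel×d = (-2)·(-9) − (6)·(-6) = 54
since m = R²·40 − 54²:  R² = (2916 + -956) / 40 = 49
R = √49 = 7  ⇒  r_B = 7 − 6 = 1

rB=1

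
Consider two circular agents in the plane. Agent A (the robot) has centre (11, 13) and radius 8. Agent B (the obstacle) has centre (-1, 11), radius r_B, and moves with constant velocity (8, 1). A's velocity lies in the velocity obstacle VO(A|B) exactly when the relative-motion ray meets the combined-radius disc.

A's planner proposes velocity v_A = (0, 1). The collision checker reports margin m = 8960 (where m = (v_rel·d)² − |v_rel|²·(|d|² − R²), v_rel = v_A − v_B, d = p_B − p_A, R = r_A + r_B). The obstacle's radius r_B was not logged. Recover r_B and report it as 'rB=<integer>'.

m = 8960
d = (-12, -2);  v_rel = (-8, 0),  |v_rel|² = 64
v_rel×d = (-8)·(-2) − (0)·(-12) = 16
since m = R²·64 − 16²:  R² = (256 + 8960) / 64 = 144
R = √144 = 12  ⇒  r_B = 12 − 8 = 4

rB=4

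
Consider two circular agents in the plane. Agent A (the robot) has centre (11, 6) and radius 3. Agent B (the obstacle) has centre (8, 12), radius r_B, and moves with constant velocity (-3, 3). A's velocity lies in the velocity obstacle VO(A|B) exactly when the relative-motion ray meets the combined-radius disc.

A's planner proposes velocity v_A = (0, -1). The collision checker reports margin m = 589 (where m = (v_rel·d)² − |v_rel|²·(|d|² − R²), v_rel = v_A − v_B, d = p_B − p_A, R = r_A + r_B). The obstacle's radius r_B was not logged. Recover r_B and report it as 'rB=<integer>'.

m = 589
d = (-3, 6);  v_rel = (3, -4),  |v_rel|² = 25
v_rel×d = (3)·(6) − (-4)·(-3) = 6
since m = R²·25 − 6²:  R² = (36 + 589) / 25 = 25
R = √25 = 5  ⇒  r_B = 5 − 3 = 2

rB=2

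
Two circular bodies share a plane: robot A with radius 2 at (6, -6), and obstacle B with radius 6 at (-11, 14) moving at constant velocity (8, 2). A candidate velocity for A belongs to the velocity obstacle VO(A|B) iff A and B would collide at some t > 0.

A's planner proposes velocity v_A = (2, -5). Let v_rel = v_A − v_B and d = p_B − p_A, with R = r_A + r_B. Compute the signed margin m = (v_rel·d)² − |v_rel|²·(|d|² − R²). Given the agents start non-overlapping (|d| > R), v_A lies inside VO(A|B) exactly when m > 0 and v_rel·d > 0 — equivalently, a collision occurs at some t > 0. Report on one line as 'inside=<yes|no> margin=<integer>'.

d = (-17, 20),  |d|² = 689;  R = 2+6 = 8,  c = 689−8² = 625
v_rel = (-6, -7),  |v_rel|² = 85;  v_rel·d = (-6)·(-17) + (-7)·(20) = -38
85·t² + 76·t + 625 = 0  ⇒  m = (-38)² − 85·625 = -51681
m = -51681 < 0,  v_rel·d = -38 < 0  ⇒  outside

inside=no margin=-51681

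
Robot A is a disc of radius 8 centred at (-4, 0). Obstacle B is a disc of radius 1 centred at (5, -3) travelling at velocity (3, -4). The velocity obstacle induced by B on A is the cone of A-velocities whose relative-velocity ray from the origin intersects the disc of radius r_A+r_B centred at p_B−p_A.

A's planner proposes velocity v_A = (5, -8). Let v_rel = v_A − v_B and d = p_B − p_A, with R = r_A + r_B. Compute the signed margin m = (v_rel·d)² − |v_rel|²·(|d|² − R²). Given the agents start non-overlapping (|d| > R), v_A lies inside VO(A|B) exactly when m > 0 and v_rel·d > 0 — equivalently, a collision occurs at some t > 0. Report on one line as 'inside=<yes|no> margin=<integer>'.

d = (9, -3),  |d|² = 90;  R = 8+1 = 9,  c = 90−9² = 9
v_rel = (2, -4),  |v_rel|² = 20;  v_rel·d = (2)·(9) + (-4)·(-3) = 30
20·t² − 60·t + 9 = 0  ⇒  m = 30² − 20·9 = 720
m = 720 > 0,  v_rel·d = 30 > 0  ⇒  inside

inside=yes margin=720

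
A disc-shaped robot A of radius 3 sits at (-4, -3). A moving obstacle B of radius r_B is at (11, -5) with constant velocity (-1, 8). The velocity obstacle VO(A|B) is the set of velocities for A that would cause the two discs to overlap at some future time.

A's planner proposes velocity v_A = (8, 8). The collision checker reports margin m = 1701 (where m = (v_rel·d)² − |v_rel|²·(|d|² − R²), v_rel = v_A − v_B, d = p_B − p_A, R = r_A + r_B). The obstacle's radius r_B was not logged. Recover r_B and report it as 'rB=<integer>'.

m = 1701
d = (15, -2);  v_rel = (9, 0),  |v_rel|² = 81
v_rel×d = (9)·(-2) − (0)·(15) = -18
since m = R²·81 − (-18)²:  R² = (324 + 1701) / 81 = 25
R = √25 = 5  ⇒  r_B = 5 − 3 = 2

rB=2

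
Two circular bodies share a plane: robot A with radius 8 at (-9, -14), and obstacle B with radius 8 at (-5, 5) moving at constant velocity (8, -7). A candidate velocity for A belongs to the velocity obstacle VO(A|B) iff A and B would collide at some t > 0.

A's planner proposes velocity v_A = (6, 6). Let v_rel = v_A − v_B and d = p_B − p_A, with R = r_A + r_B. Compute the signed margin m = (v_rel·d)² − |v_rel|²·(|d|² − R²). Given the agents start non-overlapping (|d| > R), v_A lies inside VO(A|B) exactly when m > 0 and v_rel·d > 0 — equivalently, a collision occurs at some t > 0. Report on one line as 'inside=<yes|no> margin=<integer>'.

d = (4, 19),  |d|² = 377;  R = 8+8 = 16,  c = 377−16² = 121
v_rel = (-2, 13),  |v_rel|² = 173;  v_rel·d = (-2)·(4) + (13)·(19) = 239
173·t² − 478·t + 121 = 0  ⇒  m = 239² − 173·121 = 36188
m = 36188 > 0,  v_rel·d = 239 > 0  ⇒  inside

inside=yes margin=36188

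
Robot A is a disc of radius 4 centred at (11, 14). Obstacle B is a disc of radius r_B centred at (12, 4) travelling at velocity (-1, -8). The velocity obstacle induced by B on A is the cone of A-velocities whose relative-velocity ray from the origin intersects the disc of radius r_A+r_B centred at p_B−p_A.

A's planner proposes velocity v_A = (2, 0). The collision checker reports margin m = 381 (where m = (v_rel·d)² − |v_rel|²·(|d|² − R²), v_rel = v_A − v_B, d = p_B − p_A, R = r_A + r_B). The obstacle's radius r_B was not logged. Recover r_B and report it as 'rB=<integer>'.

m = 381
d = (1, -10);  v_rel = (3, 8),  |v_rel|² = 73
v_rel×d = (3)·(-10) − (8)·(1) = -38
since m = R²·73 − (-38)²:  R² = (1444 + 381) / 73 = 25
R = √25 = 5  ⇒  r_B = 5 − 4 = 1

rB=1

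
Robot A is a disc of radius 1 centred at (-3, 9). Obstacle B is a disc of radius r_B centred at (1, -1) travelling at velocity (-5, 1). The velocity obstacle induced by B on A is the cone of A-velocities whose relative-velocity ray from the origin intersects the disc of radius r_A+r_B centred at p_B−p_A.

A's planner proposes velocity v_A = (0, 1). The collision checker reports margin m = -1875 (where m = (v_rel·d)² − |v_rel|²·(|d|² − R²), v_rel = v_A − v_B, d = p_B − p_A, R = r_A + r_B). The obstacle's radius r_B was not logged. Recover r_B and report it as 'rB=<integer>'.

m = -1875
d = (4, -10);  v_rel = (5, 0),  |v_rel|² = 25
v_rel×d = (5)·(-10) − (0)·(4) = -50
since m = R²·25 − (-50)²:  R² = (2500 + -1875) / 25 = 25
R = √25 = 5  ⇒  r_B = 5 − 1 = 4

rB=4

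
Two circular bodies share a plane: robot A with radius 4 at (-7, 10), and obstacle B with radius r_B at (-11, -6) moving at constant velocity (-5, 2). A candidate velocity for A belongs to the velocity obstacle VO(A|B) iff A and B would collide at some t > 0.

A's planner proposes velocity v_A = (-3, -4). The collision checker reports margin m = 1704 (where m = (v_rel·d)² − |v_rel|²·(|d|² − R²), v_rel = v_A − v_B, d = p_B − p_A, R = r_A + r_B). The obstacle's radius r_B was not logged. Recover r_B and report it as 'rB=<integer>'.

m = 1704
d = (-4, -16);  v_rel = (2, -6),  |v_rel|² = 40
v_rel×d = (2)·(-16) − (-6)·(-4) = -56
since m = R²·40 − (-56)²:  R² = (3136 + 1704) / 40 = 121
R = √121 = 11  ⇒  r_B = 11 − 4 = 7

rB=7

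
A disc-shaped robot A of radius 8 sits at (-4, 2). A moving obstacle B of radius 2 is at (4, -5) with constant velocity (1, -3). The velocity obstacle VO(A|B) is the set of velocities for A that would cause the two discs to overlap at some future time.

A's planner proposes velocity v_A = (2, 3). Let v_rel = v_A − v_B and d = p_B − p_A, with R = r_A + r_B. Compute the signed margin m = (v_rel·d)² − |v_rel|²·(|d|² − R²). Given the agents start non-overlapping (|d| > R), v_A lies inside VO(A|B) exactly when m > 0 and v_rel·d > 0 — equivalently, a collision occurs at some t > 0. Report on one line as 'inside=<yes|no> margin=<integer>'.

d = (8, -7),  |d|² = 113;  R = 8+2 = 10,  c = 113−10² = 13
v_rel = (1, 6),  |v_rel|² = 37;  v_rel·d = (1)·(8) + (6)·(-7) = -34
37·t² + 68·t + 13 = 0  ⇒  m = (-34)² − 37·13 = 675
m = 675 > 0,  v_rel·d = -34 < 0  ⇒  outside

inside=no margin=675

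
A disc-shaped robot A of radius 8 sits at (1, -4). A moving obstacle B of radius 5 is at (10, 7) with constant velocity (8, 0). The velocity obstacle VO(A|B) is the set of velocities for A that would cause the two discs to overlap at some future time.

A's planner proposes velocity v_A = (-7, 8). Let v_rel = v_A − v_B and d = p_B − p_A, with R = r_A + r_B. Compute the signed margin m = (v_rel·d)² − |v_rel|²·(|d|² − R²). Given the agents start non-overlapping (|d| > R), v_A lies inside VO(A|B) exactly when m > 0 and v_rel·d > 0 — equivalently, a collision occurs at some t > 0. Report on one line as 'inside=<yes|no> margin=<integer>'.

d = (9, 11),  |d|² = 202;  R = 8+5 = 13,  c = 202−13² = 33
v_rel = (-15, 8),  |v_rel|² = 289;  v_rel·d = (-15)·(9) + (8)·(11) = -47
289·t² + 94·t + 33 = 0  ⇒  m = (-47)² − 289·33 = -7328
m = -7328 < 0,  v_rel·d = -47 < 0  ⇒  outside

inside=no margin=-7328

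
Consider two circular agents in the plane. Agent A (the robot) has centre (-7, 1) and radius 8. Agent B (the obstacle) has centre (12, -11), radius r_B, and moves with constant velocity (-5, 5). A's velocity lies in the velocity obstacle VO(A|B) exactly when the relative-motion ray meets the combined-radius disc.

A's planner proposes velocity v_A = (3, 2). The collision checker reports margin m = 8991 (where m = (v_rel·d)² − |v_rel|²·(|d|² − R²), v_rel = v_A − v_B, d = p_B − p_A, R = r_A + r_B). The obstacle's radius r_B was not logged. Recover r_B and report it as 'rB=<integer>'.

m = 8991
d = (19, -12);  v_rel = (8, -3),  |v_rel|² = 73
v_rel×d = (8)·(-12) − (-3)·(19) = -39
since m = R²·73 − (-39)²:  R² = (1521 + 8991) / 73 = 144
R = √144 = 12  ⇒  r_B = 12 − 8 = 4

rB=4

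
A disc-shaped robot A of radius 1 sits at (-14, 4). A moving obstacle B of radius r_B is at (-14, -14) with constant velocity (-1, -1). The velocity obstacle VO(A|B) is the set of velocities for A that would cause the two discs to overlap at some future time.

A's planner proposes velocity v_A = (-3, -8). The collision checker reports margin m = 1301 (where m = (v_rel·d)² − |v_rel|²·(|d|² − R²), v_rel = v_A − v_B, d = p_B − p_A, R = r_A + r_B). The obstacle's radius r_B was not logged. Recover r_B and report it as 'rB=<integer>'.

m = 1301
d = (0, -18);  v_rel = (-2, -7),  |v_rel|² = 53
v_rel×d = (-2)·(-18) − (-7)·(0) = 36
since m = R²·53 − 36²:  R² = (1296 + 1301) / 53 = 49
R = √49 = 7  ⇒  r_B = 7 − 1 = 6

rB=6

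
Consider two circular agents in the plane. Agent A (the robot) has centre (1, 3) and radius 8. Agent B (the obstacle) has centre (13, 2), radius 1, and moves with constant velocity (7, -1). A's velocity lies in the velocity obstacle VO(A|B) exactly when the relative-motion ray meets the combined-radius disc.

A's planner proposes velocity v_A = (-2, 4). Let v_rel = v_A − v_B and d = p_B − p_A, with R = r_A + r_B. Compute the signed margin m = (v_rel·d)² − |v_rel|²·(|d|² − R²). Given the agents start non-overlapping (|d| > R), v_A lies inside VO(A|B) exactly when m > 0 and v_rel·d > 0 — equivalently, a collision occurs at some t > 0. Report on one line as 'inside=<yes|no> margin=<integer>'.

d = (12, -1),  |d|² = 145;  R = 8+1 = 9,  c = 145−9² = 64
v_rel = (-9, 5),  |v_rel|² = 106;  v_rel·d = (-9)·(12) + (5)·(-1) = -113
106·t² + 226·t + 64 = 0  ⇒  m = (-113)² − 106·64 = 5985
m = 5985 > 0,  v_rel·d = -113 < 0  ⇒  outside

inside=no margin=5985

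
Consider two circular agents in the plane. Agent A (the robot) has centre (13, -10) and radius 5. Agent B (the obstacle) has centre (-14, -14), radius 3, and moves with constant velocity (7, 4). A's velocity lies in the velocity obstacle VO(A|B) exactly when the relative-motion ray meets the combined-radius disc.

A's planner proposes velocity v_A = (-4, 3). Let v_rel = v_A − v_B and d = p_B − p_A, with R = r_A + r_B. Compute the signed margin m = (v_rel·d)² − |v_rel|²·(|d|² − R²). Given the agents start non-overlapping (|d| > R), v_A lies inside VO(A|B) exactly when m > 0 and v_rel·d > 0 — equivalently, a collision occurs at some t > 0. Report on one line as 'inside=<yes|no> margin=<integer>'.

d = (-27, -4),  |d|² = 745;  R = 5+3 = 8,  c = 745−8² = 681
v_rel = (-11, -1),  |v_rel|² = 122;  v_rel·d = (-11)·(-27) + (-1)·(-4) = 301
122·t² − 602·t + 681 = 0  ⇒  m = 301² − 122·681 = 7519
m = 7519 > 0,  v_rel·d = 301 > 0  ⇒  inside

inside=yes margin=7519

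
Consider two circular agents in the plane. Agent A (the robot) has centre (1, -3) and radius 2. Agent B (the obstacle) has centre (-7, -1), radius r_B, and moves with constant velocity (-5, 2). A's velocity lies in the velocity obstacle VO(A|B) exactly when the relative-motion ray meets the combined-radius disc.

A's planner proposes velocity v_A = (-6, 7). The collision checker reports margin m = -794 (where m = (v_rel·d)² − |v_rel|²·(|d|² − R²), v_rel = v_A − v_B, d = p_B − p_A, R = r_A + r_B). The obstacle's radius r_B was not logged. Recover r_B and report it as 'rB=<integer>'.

m = -794
d = (-8, 2);  v_rel = (-1, 5),  |v_rel|² = 26
v_rel×d = (-1)·(2) − (5)·(-8) = 38
since m = R²·26 − 38²:  R² = (1444 + -794) / 26 = 25
R = √25 = 5  ⇒  r_B = 5 − 2 = 3

rB=3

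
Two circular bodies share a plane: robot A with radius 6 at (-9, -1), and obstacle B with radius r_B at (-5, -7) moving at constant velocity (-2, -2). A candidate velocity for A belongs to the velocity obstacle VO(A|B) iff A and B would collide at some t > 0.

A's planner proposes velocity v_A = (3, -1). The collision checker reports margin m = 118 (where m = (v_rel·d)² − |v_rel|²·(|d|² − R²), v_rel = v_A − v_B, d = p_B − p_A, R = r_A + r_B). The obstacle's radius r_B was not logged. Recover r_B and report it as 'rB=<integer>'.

m = 118
d = (4, -6);  v_rel = (5, 1),  |v_rel|² = 26
v_rel×d = (5)·(-6) − (1)·(4) = -34
since m = R²·26 − (-34)²:  R² = (1156 + 118) / 26 = 49
R = √49 = 7  ⇒  r_B = 7 − 6 = 1

rB=1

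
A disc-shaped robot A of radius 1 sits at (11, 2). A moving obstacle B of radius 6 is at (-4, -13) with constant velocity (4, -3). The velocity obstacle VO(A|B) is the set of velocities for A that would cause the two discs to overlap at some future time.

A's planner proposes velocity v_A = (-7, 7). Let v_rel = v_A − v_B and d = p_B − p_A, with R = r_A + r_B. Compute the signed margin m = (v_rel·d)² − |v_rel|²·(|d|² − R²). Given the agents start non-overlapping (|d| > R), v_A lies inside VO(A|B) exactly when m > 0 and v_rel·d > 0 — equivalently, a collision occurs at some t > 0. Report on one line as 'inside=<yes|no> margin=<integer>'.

d = (-15, -15),  |d|² = 450;  R = 1+6 = 7,  c = 450−7² = 401
v_rel = (-11, 10),  |v_rel|² = 221;  v_rel·d = (-11)·(-15) + (10)·(-15) = 15
221·t² − 30·t + 401 = 0  ⇒  m = 15² − 221·401 = -88396
m = -88396 < 0,  v_rel·d = 15 > 0  ⇒  outside

inside=no margin=-88396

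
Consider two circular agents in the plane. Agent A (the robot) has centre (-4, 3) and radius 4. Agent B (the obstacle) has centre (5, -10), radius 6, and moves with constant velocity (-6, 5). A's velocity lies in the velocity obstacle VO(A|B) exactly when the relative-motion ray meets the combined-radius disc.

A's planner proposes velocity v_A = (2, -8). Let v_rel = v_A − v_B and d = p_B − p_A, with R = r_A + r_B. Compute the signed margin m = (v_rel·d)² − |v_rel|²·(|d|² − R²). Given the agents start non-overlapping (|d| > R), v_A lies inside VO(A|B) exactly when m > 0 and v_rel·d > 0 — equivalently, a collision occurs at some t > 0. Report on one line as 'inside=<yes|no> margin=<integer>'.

d = (9, -13),  |d|² = 250;  R = 4+6 = 10,  c = 250−10² = 150
v_rel = (8, -13),  |v_rel|² = 233;  v_rel·d = (8)·(9) + (-13)·(-13) = 241
233·t² − 482·t + 150 = 0  ⇒  m = 241² − 233·150 = 23131
m = 23131 > 0,  v_rel·d = 241 > 0  ⇒  inside

inside=yes margin=23131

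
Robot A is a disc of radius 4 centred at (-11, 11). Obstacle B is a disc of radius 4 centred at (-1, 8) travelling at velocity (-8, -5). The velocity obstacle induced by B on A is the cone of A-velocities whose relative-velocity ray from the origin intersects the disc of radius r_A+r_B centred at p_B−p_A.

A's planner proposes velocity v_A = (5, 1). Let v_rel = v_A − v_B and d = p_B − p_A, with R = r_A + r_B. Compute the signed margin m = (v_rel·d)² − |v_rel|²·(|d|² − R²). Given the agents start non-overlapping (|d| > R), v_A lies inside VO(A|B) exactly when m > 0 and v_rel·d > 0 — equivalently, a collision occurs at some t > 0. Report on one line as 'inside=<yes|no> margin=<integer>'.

d = (10, -3),  |d|² = 109;  R = 4+4 = 8,  c = 109−8² = 45
v_rel = (13, 6),  |v_rel|² = 205;  v_rel·d = (13)·(10) + (6)·(-3) = 112
205·t² − 224·t + 45 = 0  ⇒  m = 112² − 205·45 = 3319
m = 3319 > 0,  v_rel·d = 112 > 0  ⇒  inside

inside=yes margin=3319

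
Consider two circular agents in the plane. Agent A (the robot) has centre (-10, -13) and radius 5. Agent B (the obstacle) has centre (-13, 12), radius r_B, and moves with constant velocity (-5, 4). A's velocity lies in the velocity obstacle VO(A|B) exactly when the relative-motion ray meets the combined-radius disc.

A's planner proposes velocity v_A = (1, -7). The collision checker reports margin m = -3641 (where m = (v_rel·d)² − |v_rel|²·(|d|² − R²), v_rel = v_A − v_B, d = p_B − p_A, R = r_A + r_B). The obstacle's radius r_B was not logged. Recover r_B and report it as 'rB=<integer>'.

m = -3641
d = (-3, 25);  v_rel = (6, -11),  |v_rel|² = 157
v_rel×d = (6)·(25) − (-11)·(-3) = 117
since m = R²·157 − 117²:  R² = (13689 + -3641) / 157 = 64
R = √64 = 8  ⇒  r_B = 8 − 5 = 3

rB=3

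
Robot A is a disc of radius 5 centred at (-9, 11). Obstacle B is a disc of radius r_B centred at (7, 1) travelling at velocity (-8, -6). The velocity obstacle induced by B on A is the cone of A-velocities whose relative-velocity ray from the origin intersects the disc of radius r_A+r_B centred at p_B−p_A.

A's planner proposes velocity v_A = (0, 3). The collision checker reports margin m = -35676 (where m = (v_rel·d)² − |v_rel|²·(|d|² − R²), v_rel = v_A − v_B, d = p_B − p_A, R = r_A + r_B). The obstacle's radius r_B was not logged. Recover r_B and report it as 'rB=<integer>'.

m = -35676
d = (16, -10);  v_rel = (8, 9),  |v_rel|² = 145
v_rel×d = (8)·(-10) − (9)·(16) = -224
since m = R²·145 − (-224)²:  R² = (50176 + -35676) / 145 = 100
R = √100 = 10  ⇒  r_B = 10 − 5 = 5

rB=5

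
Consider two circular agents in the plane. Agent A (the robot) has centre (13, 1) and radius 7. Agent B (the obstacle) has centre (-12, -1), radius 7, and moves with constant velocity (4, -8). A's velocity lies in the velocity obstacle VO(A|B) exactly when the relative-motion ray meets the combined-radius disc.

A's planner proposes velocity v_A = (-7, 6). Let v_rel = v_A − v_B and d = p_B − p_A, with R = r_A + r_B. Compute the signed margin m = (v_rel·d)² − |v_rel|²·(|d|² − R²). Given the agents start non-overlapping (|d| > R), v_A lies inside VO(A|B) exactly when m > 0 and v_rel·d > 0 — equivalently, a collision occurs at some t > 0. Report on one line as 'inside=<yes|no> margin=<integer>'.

d = (-25, -2),  |d|² = 629;  R = 7+7 = 14,  c = 629−14² = 433
v_rel = (-11, 14),  |v_rel|² = 317;  v_rel·d = (-11)·(-25) + (14)·(-2) = 247
317·t² − 494·t + 433 = 0  ⇒  m = 247² − 317·433 = -76252
m = -76252 < 0,  v_rel·d = 247 > 0  ⇒  outside

inside=no margin=-76252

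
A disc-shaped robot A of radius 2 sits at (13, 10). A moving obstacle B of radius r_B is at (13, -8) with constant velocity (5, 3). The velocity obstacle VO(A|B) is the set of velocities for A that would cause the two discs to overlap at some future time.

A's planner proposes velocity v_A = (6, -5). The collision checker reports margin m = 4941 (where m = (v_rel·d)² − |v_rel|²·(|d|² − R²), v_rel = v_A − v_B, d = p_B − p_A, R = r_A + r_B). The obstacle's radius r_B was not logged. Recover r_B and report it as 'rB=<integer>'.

m = 4941
d = (0, -18);  v_rel = (1, -8),  |v_rel|² = 65
v_rel×d = (1)·(-18) − (-8)·(0) = -18
since m = R²·65 − (-18)²:  R² = (324 + 4941) / 65 = 81
R = √81 = 9  ⇒  r_B = 9 − 2 = 7

rB=7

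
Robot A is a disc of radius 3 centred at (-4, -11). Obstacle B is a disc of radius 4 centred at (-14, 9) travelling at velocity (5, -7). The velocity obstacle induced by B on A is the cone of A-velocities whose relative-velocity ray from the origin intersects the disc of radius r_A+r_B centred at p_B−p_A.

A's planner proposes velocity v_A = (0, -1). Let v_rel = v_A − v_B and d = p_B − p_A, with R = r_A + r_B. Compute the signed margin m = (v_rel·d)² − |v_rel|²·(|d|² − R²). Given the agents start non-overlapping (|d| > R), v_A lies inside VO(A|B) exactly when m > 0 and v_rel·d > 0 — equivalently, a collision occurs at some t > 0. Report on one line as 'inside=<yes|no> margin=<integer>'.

d = (-10, 20),  |d|² = 500;  R = 3+4 = 7,  c = 500−7² = 451
v_rel = (-5, 6),  |v_rel|² = 61;  v_rel·d = (-5)·(-10) + (6)·(20) = 170
61·t² − 340·t + 451 = 0  ⇒  m = 170² − 61·451 = 1389
m = 1389 > 0,  v_rel·d = 170 > 0  ⇒  inside

inside=yes margin=1389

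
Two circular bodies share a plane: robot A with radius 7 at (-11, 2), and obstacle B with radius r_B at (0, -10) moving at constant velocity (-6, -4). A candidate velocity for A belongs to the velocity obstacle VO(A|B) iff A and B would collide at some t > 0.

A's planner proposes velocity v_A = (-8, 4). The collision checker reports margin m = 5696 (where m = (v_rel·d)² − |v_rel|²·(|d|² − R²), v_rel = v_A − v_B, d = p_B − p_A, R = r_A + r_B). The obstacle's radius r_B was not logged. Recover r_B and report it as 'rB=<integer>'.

m = 5696
d = (11, -12);  v_rel = (-2, 8),  |v_rel|² = 68
v_rel×d = (-2)·(-12) − (8)·(11) = -64
since m = R²·68 − (-64)²:  R² = (4096 + 5696) / 68 = 144
R = √144 = 12  ⇒  r_B = 12 − 7 = 5

rB=5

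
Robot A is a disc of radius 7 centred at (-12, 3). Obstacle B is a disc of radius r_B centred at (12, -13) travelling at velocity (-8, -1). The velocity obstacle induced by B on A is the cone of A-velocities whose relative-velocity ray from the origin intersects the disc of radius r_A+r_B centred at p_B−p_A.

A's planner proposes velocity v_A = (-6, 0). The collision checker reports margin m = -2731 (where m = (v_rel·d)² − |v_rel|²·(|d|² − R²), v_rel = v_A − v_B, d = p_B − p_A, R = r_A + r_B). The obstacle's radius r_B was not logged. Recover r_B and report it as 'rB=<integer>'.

m = -2731
d = (24, -16);  v_rel = (2, 1),  |v_rel|² = 5
v_rel×d = (2)·(-16) − (1)·(24) = -56
since m = R²·5 − (-56)²:  R² = (3136 + -2731) / 5 = 81
R = √81 = 9  ⇒  r_B = 9 − 7 = 2

rB=2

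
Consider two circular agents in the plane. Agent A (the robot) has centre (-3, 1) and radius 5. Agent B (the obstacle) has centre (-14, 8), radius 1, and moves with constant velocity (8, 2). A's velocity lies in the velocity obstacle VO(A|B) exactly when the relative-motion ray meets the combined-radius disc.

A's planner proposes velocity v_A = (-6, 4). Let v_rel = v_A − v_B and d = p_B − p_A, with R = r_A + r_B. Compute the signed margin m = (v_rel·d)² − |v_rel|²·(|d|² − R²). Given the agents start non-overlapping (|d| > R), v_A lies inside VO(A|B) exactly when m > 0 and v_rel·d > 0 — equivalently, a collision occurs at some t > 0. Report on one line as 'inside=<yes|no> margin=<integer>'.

d = (-11, 7),  |d|² = 170;  R = 5+1 = 6,  c = 170−6² = 134
v_rel = (-14, 2),  |v_rel|² = 200;  v_rel·d = (-14)·(-11) + (2)·(7) = 168
200·t² − 336·t + 134 = 0  ⇒  m = 168² − 200·134 = 1424
m = 1424 > 0,  v_rel·d = 168 > 0  ⇒  inside

inside=yes margin=1424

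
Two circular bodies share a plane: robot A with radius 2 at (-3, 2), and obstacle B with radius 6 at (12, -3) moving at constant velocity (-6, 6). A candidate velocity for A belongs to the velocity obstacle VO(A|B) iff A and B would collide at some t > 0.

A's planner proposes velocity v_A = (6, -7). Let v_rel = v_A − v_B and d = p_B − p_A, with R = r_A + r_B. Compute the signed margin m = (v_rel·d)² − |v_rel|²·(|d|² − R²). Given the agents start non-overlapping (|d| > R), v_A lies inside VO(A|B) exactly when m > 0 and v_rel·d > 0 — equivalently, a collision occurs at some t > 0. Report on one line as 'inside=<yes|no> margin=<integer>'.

d = (15, -5),  |d|² = 250;  R = 2+6 = 8,  c = 250−8² = 186
v_rel = (12, -13),  |v_rel|² = 313;  v_rel·d = (12)·(15) + (-13)·(-5) = 245
313·t² − 490·t + 186 = 0  ⇒  m = 245² − 313·186 = 1807
m = 1807 > 0,  v_rel·d = 245 > 0  ⇒  inside

inside=yes margin=1807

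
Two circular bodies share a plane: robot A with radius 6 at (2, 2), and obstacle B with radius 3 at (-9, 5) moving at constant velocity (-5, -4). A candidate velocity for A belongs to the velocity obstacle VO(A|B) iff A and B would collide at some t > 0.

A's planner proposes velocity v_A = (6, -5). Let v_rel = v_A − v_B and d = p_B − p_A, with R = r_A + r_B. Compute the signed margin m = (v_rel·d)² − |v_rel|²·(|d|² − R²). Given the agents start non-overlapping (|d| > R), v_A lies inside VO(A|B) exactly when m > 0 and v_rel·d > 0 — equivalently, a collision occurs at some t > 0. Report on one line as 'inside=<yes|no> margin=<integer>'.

d = (-11, 3),  |d|² = 130;  R = 6+3 = 9,  c = 130−9² = 49
v_rel = (11, -1),  |v_rel|² = 122;  v_rel·d = (11)·(-11) + (-1)·(3) = -124
122·t² + 248·t + 49 = 0  ⇒  m = (-124)² − 122·49 = 9398
m = 9398 > 0,  v_rel·d = -124 < 0  ⇒  outside

inside=no margin=9398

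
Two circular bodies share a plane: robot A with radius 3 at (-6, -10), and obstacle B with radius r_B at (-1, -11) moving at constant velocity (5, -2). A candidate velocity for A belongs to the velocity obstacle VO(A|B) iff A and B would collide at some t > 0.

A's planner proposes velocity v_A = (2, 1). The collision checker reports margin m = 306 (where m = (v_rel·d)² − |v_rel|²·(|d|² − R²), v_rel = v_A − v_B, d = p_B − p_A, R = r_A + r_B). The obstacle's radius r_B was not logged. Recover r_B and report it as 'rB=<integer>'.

m = 306
d = (5, -1);  v_rel = (-3, 3),  |v_rel|² = 18
v_rel×d = (-3)·(-1) − (3)·(5) = -12
since m = R²·18 − (-12)²:  R² = (144 + 306) / 18 = 25
R = √25 = 5  ⇒  r_B = 5 − 3 = 2

rB=2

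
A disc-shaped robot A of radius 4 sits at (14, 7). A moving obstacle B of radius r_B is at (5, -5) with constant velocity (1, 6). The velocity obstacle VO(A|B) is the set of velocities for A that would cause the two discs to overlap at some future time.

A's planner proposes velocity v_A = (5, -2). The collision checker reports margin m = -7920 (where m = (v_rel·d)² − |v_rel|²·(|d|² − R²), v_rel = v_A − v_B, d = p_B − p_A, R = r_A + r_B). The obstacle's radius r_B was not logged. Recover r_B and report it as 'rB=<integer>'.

m = -7920
d = (-9, -12);  v_rel = (4, -8),  |v_rel|² = 80
v_rel×d = (4)·(-12) − (-8)·(-9) = -120
since m = R²·80 − (-120)²:  R² = (14400 + -7920) / 80 = 81
R = √81 = 9  ⇒  r_B = 9 − 4 = 5

rB=5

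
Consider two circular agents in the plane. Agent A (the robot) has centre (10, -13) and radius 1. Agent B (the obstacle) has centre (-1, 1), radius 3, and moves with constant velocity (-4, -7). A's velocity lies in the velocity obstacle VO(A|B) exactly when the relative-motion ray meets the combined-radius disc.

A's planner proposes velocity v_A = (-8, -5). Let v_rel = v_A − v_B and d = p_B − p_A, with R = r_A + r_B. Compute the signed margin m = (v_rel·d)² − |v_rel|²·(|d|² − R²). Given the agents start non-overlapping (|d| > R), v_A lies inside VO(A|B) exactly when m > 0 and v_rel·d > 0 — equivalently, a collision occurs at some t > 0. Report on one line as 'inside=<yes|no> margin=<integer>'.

d = (-11, 14),  |d|² = 317;  R = 1+3 = 4,  c = 317−4² = 301
v_rel = (-4, 2),  |v_rel|² = 20;  v_rel·d = (-4)·(-11) + (2)·(14) = 72
20·t² − 144·t + 301 = 0  ⇒  m = 72² − 20·301 = -836
m = -836 < 0,  v_rel·d = 72 > 0  ⇒  outside

inside=no margin=-836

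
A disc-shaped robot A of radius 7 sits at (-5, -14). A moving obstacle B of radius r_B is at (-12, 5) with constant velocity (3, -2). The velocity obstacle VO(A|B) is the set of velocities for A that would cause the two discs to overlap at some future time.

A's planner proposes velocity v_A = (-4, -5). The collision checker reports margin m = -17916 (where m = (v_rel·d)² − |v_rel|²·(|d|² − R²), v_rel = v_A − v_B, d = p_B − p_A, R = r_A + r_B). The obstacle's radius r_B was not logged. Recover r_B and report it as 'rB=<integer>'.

m = -17916
d = (-7, 19);  v_rel = (-7, -3),  |v_rel|² = 58
v_rel×d = (-7)·(19) − (-3)·(-7) = -154
since m = R²·58 − (-154)²:  R² = (23716 + -17916) / 58 = 100
R = √100 = 10  ⇒  r_B = 10 − 7 = 3

rB=3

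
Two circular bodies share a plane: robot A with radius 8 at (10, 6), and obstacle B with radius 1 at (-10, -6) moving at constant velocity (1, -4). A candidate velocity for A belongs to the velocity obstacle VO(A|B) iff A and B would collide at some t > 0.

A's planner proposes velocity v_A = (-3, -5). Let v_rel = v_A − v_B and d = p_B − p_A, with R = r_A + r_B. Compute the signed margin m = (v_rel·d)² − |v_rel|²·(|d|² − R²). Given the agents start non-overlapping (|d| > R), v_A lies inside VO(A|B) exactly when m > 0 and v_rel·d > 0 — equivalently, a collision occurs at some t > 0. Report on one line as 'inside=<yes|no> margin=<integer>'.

d = (-20, -12),  |d|² = 544;  R = 8+1 = 9,  c = 544−9² = 463
v_rel = (-4, -1),  |v_rel|² = 17;  v_rel·d = (-4)·(-20) + (-1)·(-12) = 92
17·t² − 184·t + 463 = 0  ⇒  m = 92² − 17·463 = 593
m = 593 > 0,  v_rel·d = 92 > 0  ⇒  inside

inside=yes margin=593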